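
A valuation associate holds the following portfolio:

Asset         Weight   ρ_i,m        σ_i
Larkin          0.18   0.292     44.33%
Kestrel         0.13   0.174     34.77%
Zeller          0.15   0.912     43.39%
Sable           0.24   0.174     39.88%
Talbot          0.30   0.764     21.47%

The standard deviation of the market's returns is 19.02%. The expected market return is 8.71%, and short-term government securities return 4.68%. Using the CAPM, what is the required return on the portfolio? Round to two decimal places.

β_Larkin = 0.292 × 44.33% / 19.02% = 0.6806
β_Kestrel = 0.174 × 34.77% / 19.02% = 0.3181
β_Zeller = 0.912 × 43.39% / 19.02% = 2.0805
β_Sable = 0.174 × 39.88% / 19.02% = 0.3648
β_Talbot = 0.764 × 21.47% / 19.02% = 0.8624
β_P = Σ w_i β_i = 0.18×0.6806 + 0.13×0.3181 + 0.15×2.0805 + 0.24×0.3648 + 0.30×0.8624 = 0.8222
MRP = 8.71% − 4.68% = 4.03%
E(R_P) = R_f + β_P × MRP = 4.68% + 0.8222 × 4.03% = 7.99%

7.99%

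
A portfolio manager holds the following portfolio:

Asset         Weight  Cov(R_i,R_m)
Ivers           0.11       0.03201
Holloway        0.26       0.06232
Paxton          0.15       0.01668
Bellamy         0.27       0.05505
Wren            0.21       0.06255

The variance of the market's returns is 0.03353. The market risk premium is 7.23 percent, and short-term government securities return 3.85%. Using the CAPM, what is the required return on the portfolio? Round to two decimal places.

14.68%

β_Ivers = 0.03201 / 0.03353 = 0.9547
β_Holloway = 0.06232 / 0.03353 = 1.8586
β_Paxton = 0.01668 / 0.03353 = 0.4975
β_Bellamy = 0.05505 / 0.03353 = 1.6418
β_Wren = 0.06255 / 0.03353 = 1.8655
β_P = Σ w_i β_i = 0.11×0.9547 + 0.26×1.8586 + 0.15×0.4975 + 0.27×1.6418 + 0.21×1.8655 = 1.4979
E(R_P) = R_f + β_P × MRP = 3.85% + 1.4979 × 7.23% = 14.68%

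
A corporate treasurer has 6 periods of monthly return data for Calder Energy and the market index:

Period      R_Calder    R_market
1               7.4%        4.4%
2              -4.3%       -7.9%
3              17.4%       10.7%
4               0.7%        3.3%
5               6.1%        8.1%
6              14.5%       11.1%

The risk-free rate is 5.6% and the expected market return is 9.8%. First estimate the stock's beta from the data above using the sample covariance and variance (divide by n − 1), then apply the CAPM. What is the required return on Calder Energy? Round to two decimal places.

9.96%

Mean R_i = (7.4 − 4.3 + 17.4 + 0.7 + 6.1 + 14.5) / 6 = 6.9667%
Mean R_m = (4.4 − 7.9 + 10.7 + 3.3 + 8.1 + 11.1) / 6 = 4.9500%
Σ(R_i − R̄_i)(R_m − R̄_m) = 258.4700  ⇒  Cov = 258.4700 / 5 = 51.6940
Σ(R_m − R̄_m)² = 248.9550  ⇒  Var(R_m) = 248.9550 / 5 = 49.7910
β = Cov / Var(R_m) = 51.6940 / 49.7910 = 1.0382
MRP = 9.8% − 5.6% = 4.20%
E(R) = R_f + β × MRP = 5.6% + 1.0382 × 4.2% = 9.96%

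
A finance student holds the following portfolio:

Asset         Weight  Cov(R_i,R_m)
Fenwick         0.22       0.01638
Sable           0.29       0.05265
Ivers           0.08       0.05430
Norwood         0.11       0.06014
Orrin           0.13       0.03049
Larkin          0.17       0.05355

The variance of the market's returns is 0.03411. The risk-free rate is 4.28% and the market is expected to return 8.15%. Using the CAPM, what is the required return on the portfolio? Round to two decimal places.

β_Fenwick = 0.01638 / 0.03411 = 0.4802
β_Sable = 0.05265 / 0.03411 = 1.5435
β_Ivers = 0.05430 / 0.03411 = 1.5919
β_Norwood = 0.06014 / 0.03411 = 1.7631
β_Orrin = 0.03049 / 0.03411 = 0.8939
β_Larkin = 0.05355 / 0.03411 = 1.5699
β_P = Σ w_i β_i = 0.22×0.4802 + 0.29×1.5435 + 0.08×1.5919 + 0.11×1.7631 + 0.13×0.8939 + 0.17×1.5699 = 1.2576
MRP = 8.15% − 4.28% = 3.87%
E(R_P) = R_f + β_P × MRP = 4.28% + 1.2576 × 3.87% = 9.15%

9.15%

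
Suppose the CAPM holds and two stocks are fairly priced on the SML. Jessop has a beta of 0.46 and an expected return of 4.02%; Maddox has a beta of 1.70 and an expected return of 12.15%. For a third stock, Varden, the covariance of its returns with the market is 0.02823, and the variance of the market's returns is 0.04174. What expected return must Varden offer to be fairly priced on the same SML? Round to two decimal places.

MRP = (12.15% − 4.02%) / (1.70 − 0.46) = 6.5565%
R_f = 4.02% − 0.46 × 6.5565% = 1.0040%
β_Varden = Cov / Var(R_m) = 0.02823 / 0.04174 = 0.6763
E(R_Varden) = R_f + β × MRP = 1.0040% + 0.6763 × 6.5565% = 5.44%

5.44%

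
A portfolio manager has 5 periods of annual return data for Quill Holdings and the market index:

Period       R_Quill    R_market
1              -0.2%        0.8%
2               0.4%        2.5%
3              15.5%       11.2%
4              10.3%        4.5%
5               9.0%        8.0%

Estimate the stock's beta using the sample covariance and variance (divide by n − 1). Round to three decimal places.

Mean R_i = (-0.2 + 0.4 + 15.5 + 10.3 + 9.0) / 5 = 7.0000%
Mean R_m = (0.8 + 2.5 + 11.2 + 4.5 + 8.0) / 5 = 5.4000%
Σ(R_i − R̄_i)(R_m − R̄_m) = 103.7900  ⇒  Cov = 103.7900 / 4 = 25.9475
Σ(R_m − R̄_m)² = 70.7800  ⇒  Var(R_m) = 70.7800 / 4 = 17.6950
β = Cov / Var(R_m) = 25.9475 / 17.6950 = 1.4664

1.466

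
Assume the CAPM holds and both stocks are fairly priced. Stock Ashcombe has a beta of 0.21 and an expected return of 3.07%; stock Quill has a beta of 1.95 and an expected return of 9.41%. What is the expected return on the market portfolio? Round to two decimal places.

5.95%

Both satisfy E(R) = R_f + β·MRP, so the slope of the SML is
MRP = (9.41% − 3.07%) / (1.95 − 0.21) = 6.34% / 1.74 = 3.6437%
R_f = E(R_Ashcombe) − β_Ashcombe·MRP = 3.07% − 0.21 × 3.6437% = 2.3048%
E(R_m) = R_f + MRP = 2.3048% + 3.6437% = 5.95%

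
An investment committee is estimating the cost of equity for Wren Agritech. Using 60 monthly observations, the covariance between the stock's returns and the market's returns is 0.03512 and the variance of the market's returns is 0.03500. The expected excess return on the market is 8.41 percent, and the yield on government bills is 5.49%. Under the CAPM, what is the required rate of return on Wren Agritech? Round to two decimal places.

13.93%

β = Cov(R_i, R_m) / Var(R_m) = 0.03512 / 0.03500 = 1.0034
E(R) = R_f + β × MRP = 5.49% + 1.0034 × 8.41% = 13.93%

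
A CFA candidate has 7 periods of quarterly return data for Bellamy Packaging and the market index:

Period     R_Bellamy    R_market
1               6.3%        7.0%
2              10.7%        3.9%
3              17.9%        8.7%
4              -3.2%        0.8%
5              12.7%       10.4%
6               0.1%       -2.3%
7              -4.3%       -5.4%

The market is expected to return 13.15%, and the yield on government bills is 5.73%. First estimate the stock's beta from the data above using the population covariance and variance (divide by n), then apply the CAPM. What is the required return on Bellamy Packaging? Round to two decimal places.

15.10%

Mean R_i = (6.3 + 10.7 + 17.9 − 3.2 + 12.7 + 0.1 − 4.3) / 7 = 5.7429%
Mean R_m = (7.0 + 3.9 + 8.7 + 0.8 + 10.4 − 2.3 − 5.4) / 7 = 3.3000%
Σ(R_i − R̄_i)(R_m − R̄_m) = 261.4100  ⇒  Cov = 261.4100 / 7 = 37.3443
Σ(R_m − R̄_m)² = 206.9200  ⇒  Var(R_m) = 206.9200 / 7 = 29.5600
β = Cov / Var(R_m) = 37.3443 / 29.5600 = 1.2633
MRP = 13.15% − 5.73% = 7.42%
E(R) = R_f + β × MRP = 5.73% + 1.2633 × 7.42% = 15.10%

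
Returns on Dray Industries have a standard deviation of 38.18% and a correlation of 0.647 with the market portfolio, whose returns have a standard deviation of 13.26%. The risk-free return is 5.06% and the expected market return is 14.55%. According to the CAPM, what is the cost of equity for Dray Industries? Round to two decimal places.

22.74%

β = ρ × σ_i / σ_m = 0.647 × 38.18% / 13.26% = 1.8629
MRP = 14.55% − 5.06% = 9.49%
E(R) = 5.06% + 1.8629 × 9.49% = 22.74%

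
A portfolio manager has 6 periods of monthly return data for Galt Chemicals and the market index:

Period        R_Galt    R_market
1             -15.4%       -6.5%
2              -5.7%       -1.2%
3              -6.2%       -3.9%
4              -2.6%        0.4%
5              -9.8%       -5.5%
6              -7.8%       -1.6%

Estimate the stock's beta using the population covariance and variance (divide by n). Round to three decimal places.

1.431

Mean R_i = (-15.4 − 5.7 − 6.2 − 2.6 − 9.8 − 7.8) / 6 = -7.9167%
Mean R_m = (-6.5 − 1.2 − 3.9 + 0.4 − 5.5 − 1.6) / 6 = -3.0500%
Σ(R_i − R̄_i)(R_m − R̄_m) = 51.5850  ⇒  Cov = 51.5850 / 6 = 8.5975
Σ(R_m − R̄_m)² = 36.0550  ⇒  Var(R_m) = 36.0550 / 6 = 6.0092
β = Cov / Var(R_m) = 8.5975 / 6.0092 = 1.4307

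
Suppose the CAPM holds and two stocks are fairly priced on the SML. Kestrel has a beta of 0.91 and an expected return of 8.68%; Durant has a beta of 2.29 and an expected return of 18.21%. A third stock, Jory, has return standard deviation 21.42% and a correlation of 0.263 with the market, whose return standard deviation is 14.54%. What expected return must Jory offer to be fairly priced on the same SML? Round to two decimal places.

5.07%

MRP = (18.21% − 8.68%) / (2.29 − 0.91) = 6.9058%
R_f = 8.68% − 0.91 × 6.9058% = 2.3957%
β_Jory = ρ·σ_i/σ_m = 0.263 × 21.42 / 14.54 = 0.3874
E(R_Jory) = R_f + β × MRP = 2.3957% + 0.3874 × 6.9058% = 5.07%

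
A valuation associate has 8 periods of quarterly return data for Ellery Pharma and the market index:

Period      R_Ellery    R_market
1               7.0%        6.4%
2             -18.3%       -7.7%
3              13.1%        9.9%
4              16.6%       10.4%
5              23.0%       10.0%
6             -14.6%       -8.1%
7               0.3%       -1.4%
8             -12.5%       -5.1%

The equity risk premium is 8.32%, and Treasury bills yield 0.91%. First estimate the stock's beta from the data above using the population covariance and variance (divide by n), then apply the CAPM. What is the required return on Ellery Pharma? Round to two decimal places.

16.24%

Mean R_i = (7.0 − 18.3 + 13.1 + 16.6 + 23.0 − 14.6 + 0.3 − 12.5) / 8 = 1.8250%
Mean R_m = (6.4 − 7.7 + 9.9 + 10.4 + 10.0 − 8.1 − 1.4 − 5.1) / 8 = 1.8000%
Σ(R_i − R̄_i)(R_m − R̄_m) = 873.3500  ⇒  Cov = 873.3500 / 8 = 109.1688
Σ(R_m − R̄_m)² = 474.0800  ⇒  Var(R_m) = 474.0800 / 8 = 59.2600
β = Cov / Var(R_m) = 109.1688 / 59.2600 = 1.8422
E(R) = R_f + β × MRP = 0.91% + 1.8422 × 8.32% = 16.24%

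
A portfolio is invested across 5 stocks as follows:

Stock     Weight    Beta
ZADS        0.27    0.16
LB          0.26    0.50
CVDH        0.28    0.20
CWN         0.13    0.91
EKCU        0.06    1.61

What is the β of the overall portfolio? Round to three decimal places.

β_P = Σ w_i β_i = 0.27×0.16 + 0.26×0.50 + 0.28×0.20 + 0.13×0.91 + 0.06×1.61 = 0.4441

0.444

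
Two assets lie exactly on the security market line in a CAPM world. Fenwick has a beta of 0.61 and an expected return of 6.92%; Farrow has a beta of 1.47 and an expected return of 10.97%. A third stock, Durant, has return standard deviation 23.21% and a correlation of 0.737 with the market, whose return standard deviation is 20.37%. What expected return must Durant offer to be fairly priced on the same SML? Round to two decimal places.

8.00%

MRP = (10.97% − 6.92%) / (1.47 − 0.61) = 4.7093%
R_f = 6.92% − 0.61 × 4.7093% = 4.0473%
β_Durant = ρ·σ_i/σ_m = 0.737 × 23.21 / 20.37 = 0.8398
E(R_Durant) = R_f + β × MRP = 4.0473% + 0.8398 × 4.7093% = 8.00%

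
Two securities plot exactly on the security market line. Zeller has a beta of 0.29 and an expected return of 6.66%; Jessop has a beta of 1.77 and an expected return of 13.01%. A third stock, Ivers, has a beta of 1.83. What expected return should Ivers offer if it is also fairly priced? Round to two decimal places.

MRP (SML slope) = (13.01% − 6.66%) / (1.77 − 0.29) = 6.35% / 1.48 = 4.2905%
R_f (intercept) = 6.66% − 0.29 × 4.2905% = 5.4158%
E(R_Ivers) = R_f + β × MRP = 5.4158% + 1.83 × 4.2905% = 13.27%

13.27%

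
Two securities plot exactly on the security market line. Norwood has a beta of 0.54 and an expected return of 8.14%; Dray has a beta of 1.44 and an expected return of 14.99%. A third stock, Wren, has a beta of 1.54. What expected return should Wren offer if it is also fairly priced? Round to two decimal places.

15.75%

MRP (SML slope) = (14.99% − 8.14%) / (1.44 − 0.54) = 6.85% / 0.90 = 7.6111%
R_f (intercept) = 8.14% − 0.54 × 7.6111% = 4.0300%
E(R_Wren) = R_f + β × MRP = 4.0300% + 1.54 × 7.6111% = 15.75%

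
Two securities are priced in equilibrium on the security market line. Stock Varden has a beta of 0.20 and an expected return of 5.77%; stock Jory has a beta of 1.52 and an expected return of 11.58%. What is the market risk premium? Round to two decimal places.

Both satisfy E(R) = R_f + β·MRP, so the slope of the SML is
MRP = (11.58% − 5.77%) / (1.52 − 0.20) = 5.81% / 1.32 = 4.4015%

4.40%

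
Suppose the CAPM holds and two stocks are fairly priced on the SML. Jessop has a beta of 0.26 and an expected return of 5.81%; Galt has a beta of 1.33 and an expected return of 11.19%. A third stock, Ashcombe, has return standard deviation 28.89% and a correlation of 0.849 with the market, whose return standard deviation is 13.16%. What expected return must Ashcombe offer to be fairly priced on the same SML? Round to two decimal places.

13.87%

MRP = (11.19% − 5.81%) / (1.33 − 0.26) = 5.0280%
R_f = 5.81% − 0.26 × 5.0280% = 4.5027%
β_Ashcombe = ρ·σ_i/σ_m = 0.849 × 28.89 / 13.16 = 1.8638
E(R_Ashcombe) = R_f + β × MRP = 4.5027% + 1.8638 × 5.0280% = 13.87%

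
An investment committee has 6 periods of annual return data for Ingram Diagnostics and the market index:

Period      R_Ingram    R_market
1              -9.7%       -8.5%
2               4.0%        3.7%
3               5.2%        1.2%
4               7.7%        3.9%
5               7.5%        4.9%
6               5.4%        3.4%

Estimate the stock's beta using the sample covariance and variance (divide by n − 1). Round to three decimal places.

1.270

Mean R_i = (-9.7 + 4.0 + 5.2 + 7.7 + 7.5 + 5.4) / 6 = 3.3500%
Mean R_m = (-8.5 + 3.7 + 1.2 + 3.9 + 4.9 + 3.4) / 6 = 1.4333%
Σ(R_i − R̄_i)(R_m − R̄_m) = 159.8200  ⇒  Cov = 159.8200 / 5 = 31.9640
Σ(R_m − R̄_m)² = 125.8333  ⇒  Var(R_m) = 125.8333 / 5 = 25.1667
β = Cov / Var(R_m) = 31.9640 / 25.1667 = 1.2701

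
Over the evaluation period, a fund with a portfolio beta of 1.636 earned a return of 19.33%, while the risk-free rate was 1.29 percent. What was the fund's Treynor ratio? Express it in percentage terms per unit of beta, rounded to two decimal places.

11.03%

Treynor = (R_P − R_f) / β_P = (19.33% − 1.29%) / 1.6360 = 18.04% / 1.6360 = 11.03%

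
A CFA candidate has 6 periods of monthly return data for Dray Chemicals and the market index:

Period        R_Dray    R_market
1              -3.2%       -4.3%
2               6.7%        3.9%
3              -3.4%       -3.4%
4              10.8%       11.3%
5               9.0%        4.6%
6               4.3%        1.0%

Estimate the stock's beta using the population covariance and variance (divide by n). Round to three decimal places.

Mean R_i = (-3.2 + 6.7 − 3.4 + 10.8 + 9.0 + 4.3) / 6 = 4.0333%
Mean R_m = (-4.3 + 3.9 − 3.4 + 11.3 + 4.6 + 1.0) / 6 = 2.1833%
Σ(R_i − R̄_i)(R_m − R̄_m) = 166.3533  ⇒  Cov = 166.3533 / 6 = 27.7256
Σ(R_m − R̄_m)² = 166.5083  ⇒  Var(R_m) = 166.5083 / 6 = 27.7514
β = Cov / Var(R_m) = 27.7256 / 27.7514 = 0.9991

0.999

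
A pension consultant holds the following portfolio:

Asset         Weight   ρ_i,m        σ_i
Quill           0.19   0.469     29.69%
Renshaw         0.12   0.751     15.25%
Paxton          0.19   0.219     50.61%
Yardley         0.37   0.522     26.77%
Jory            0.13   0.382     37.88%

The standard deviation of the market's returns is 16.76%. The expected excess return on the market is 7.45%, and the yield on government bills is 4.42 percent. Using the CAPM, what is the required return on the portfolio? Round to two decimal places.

10.28%

β_Quill = 0.469 × 29.69% / 16.76% = 0.8308
β_Renshaw = 0.751 × 15.25% / 16.76% = 0.6833
β_Paxton = 0.219 × 50.61% / 16.76% = 0.6613
β_Yardley = 0.522 × 26.77% / 16.76% = 0.8338
β_Jory = 0.382 × 37.88% / 16.76% = 0.8634
β_P = Σ w_i β_i = 0.19×0.8308 + 0.12×0.6833 + 0.19×0.6613 + 0.37×0.8338 + 0.13×0.8634 = 0.7862
E(R_P) = R_f + β_P × MRP = 4.42% + 0.7862 × 7.45% = 10.28%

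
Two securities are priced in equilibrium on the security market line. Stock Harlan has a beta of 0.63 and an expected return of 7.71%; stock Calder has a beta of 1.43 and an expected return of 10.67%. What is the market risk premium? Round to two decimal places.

Both satisfy E(R) = R_f + β·MRP, so the slope of the SML is
MRP = (10.67% − 7.71%) / (1.43 − 0.63) = 2.96% / 0.80 = 3.7000%

3.70%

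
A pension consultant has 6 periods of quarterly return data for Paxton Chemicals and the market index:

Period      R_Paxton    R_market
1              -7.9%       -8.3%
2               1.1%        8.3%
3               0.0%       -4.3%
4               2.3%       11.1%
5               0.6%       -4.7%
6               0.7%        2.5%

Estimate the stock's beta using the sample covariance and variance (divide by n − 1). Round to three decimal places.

0.334

Mean R_i = (-7.9 + 1.1 + 0.0 + 2.3 + 0.6 + 0.7) / 6 = -0.5333%
Mean R_m = (-8.3 + 8.3 − 4.3 + 11.1 − 4.7 + 2.5) / 6 = 0.7667%
Σ(R_i − R̄_i)(R_m − R̄_m) = 101.6133  ⇒  Cov = 101.6133 / 5 = 20.3227
Σ(R_m − R̄_m)² = 304.2933  ⇒  Var(R_m) = 304.2933 / 5 = 60.8587
β = Cov / Var(R_m) = 20.3227 / 60.8587 = 0.3339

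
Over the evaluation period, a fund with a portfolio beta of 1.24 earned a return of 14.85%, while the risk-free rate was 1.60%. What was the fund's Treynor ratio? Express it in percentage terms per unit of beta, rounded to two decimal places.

Treynor = (R_P − R_f) / β_P = (14.85% − 1.60%) / 1.2400 = 13.25% / 1.2400 = 10.69%

10.69%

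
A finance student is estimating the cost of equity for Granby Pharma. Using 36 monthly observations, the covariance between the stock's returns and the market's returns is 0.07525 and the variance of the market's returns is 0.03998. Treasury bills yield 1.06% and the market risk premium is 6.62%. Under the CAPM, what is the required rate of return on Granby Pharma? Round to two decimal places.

13.52%

β = Cov(R_i, R_m) / Var(R_m) = 0.07525 / 0.03998 = 1.8822
E(R) = R_f + β × MRP = 1.06% + 1.8822 × 6.62% = 13.52%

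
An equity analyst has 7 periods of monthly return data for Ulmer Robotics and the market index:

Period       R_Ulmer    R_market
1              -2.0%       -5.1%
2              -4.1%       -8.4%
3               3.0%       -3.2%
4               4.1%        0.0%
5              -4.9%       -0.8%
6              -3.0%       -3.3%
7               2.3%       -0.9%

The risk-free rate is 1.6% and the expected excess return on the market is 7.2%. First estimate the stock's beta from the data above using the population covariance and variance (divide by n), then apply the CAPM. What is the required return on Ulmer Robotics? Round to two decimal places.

Mean R_i = (-2.0 − 4.1 + 3.0 + 4.1 − 4.9 − 3.0 + 2.3) / 7 = -0.6571%
Mean R_m = (-5.1 − 8.4 − 3.2 + 0.0 − 0.8 − 3.3 − 0.9) / 7 = -3.1000%
Σ(R_i − R̄_i)(R_m − R̄_m) = 32.5300  ⇒  Cov = 32.5300 / 7 = 4.6471
Σ(R_m − R̄_m)² = 51.8800  ⇒  Var(R_m) = 51.8800 / 7 = 7.4114
β = Cov / Var(R_m) = 4.6471 / 7.4114 = 0.6270
E(R) = R_f + β × MRP = 1.6% + 0.6270 × 7.2% = 6.11%

6.11%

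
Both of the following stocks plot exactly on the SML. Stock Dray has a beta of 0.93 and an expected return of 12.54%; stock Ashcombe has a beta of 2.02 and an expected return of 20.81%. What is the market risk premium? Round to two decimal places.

7.59%

Both satisfy E(R) = R_f + β·MRP, so the slope of the SML is
MRP = (20.81% − 12.54%) / (2.02 − 0.93) = 8.27% / 1.09 = 7.5872%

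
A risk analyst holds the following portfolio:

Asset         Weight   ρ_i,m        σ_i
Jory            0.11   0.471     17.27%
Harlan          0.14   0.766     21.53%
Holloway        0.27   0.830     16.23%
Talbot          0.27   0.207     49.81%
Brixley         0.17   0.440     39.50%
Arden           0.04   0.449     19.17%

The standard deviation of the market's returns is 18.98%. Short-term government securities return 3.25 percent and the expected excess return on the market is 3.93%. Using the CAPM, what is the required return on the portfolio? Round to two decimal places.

β_Jory = 0.471 × 17.27% / 18.98% = 0.4286
β_Harlan = 0.766 × 21.53% / 18.98% = 0.8689
β_Holloway = 0.830 × 16.23% / 18.98% = 0.7097
β_Talbot = 0.207 × 49.81% / 18.98% = 0.5432
β_Brixley = 0.440 × 39.50% / 18.98% = 0.9157
β_Arden = 0.449 × 19.17% / 18.98% = 0.4535
β_P = Σ w_i β_i = 0.11×0.4286 + 0.14×0.8689 + 0.27×0.7097 + 0.27×0.5432 + 0.17×0.9157 + 0.04×0.4535 = 0.6809
E(R_P) = R_f + β_P × MRP = 3.25% + 0.6809 × 3.93% = 5.93%

5.93%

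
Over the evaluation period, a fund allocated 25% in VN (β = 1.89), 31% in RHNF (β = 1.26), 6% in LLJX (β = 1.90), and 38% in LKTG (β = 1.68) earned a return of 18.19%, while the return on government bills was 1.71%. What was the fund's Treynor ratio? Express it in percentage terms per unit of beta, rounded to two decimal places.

β_P = 0.25×1.89 + 0.31×1.26 + 0.06×1.90 + 0.38×1.68 = 1.6155
Treynor = (R_P − R_f) / β_P = (18.19% − 1.71%) / 1.6155 = 16.48% / 1.6155 = 10.20%

10.20%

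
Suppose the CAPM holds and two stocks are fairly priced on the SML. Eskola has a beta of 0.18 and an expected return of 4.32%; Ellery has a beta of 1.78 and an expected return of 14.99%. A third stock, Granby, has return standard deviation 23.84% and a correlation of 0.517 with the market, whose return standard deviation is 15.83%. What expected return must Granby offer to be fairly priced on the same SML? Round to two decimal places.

8.31%

MRP = (14.99% − 4.32%) / (1.78 − 0.18) = 6.6688%
R_f = 4.32% − 0.18 × 6.6688% = 3.1196%
β_Granby = ρ·σ_i/σ_m = 0.517 × 23.84 / 15.83 = 0.7786
E(R_Granby) = R_f + β × MRP = 3.1196% + 0.7786 × 6.6688% = 8.31%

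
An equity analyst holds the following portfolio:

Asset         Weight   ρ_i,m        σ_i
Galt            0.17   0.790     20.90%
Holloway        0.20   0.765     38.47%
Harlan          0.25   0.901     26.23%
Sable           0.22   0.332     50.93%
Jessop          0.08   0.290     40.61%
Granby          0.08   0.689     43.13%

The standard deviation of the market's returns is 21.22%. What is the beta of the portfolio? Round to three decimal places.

1.020

β_Galt = 0.790 × 20.90% / 21.22% = 0.7781
β_Holloway = 0.765 × 38.47% / 21.22% = 1.3869
β_Harlan = 0.901 × 26.23% / 21.22% = 1.1137
β_Sable = 0.332 × 50.93% / 21.22% = 0.7968
β_Jessop = 0.290 × 40.61% / 21.22% = 0.5550
β_Granby = 0.689 × 43.13% / 21.22% = 1.4004
β_P = Σ w_i β_i = 0.17×0.7781 + 0.20×1.3869 + 0.25×1.1137 + 0.22×0.7968 + 0.08×0.5550 + 0.08×1.4004 = 1.0198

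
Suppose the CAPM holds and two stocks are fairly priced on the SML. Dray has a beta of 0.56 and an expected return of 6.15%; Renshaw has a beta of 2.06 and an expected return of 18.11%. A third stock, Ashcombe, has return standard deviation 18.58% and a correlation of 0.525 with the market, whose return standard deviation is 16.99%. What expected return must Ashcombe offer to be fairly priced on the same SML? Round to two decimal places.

MRP = (18.11% − 6.15%) / (2.06 − 0.56) = 7.9733%
R_f = 6.15% − 0.56 × 7.9733% = 1.6850%
β_Ashcombe = ρ·σ_i/σ_m = 0.525 × 18.58 / 16.99 = 0.5741
E(R_Ashcombe) = R_f + β × MRP = 1.6850% + 0.5741 × 7.9733% = 6.26%

6.26%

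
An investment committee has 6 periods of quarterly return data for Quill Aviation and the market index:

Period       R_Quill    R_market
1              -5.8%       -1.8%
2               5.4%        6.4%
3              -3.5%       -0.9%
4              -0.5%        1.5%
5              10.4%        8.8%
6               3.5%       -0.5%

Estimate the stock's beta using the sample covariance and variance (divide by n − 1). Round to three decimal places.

Mean R_i = (-5.8 + 5.4 − 3.5 − 0.5 + 10.4 + 3.5) / 6 = 1.5833%
Mean R_m = (-1.8 + 6.4 − 0.9 + 1.5 + 8.8 − 0.5) / 6 = 2.2500%
Σ(R_i − R̄_i)(R_m − R̄_m) = 115.7950  ⇒  Cov = 115.7950 / 5 = 23.1590
Σ(R_m − R̄_m)² = 94.5750  ⇒  Var(R_m) = 94.5750 / 5 = 18.9150
β = Cov / Var(R_m) = 23.1590 / 18.9150 = 1.2244

1.224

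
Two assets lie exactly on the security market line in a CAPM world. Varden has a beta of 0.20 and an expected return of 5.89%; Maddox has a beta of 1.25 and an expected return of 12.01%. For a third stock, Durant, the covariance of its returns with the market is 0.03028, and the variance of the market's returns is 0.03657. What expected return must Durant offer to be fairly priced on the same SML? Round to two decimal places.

MRP = (12.01% − 5.89%) / (1.25 − 0.20) = 5.8286%
R_f = 5.89% − 0.20 × 5.8286% = 4.7243%
β_Durant = Cov / Var(R_m) = 0.03028 / 0.03657 = 0.8280
E(R_Durant) = R_f + β × MRP = 4.7243% + 0.8280 × 5.8286% = 9.55%

9.55%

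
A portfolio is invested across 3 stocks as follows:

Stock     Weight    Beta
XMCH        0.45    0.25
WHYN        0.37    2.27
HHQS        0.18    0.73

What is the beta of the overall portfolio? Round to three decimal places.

β_P = Σ w_i β_i = 0.45×0.25 + 0.37×2.27 + 0.18×0.73 = 1.0838

1.084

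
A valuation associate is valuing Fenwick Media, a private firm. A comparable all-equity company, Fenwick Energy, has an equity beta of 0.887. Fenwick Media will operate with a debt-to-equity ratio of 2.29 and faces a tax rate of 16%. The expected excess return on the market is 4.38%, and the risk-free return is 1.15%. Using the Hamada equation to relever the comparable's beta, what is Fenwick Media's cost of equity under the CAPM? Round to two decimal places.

12.51%

β_L = β_U × [1 + (1 − t)(D/E)] = 0.887 × [1 + (1 − 0.16) × 2.29]
    = 0.887 × [1 + 0.84 × 2.29] = 0.887 × 2.9236 = 2.5932
E(R) = R_f + β_L × MRP = 1.15% + 2.5932 × 4.38% = 12.51%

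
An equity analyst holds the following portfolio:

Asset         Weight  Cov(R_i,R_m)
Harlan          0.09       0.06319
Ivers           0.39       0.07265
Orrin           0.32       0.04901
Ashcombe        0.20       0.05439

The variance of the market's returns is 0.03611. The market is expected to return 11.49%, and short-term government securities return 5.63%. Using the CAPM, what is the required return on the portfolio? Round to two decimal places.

β_Harlan = 0.06319 / 0.03611 = 1.7499
β_Ivers = 0.07265 / 0.03611 = 2.0119
β_Orrin = 0.04901 / 0.03611 = 1.3572
β_Ashcombe = 0.05439 / 0.03611 = 1.5062
β_P = Σ w_i β_i = 0.09×1.7499 + 0.39×2.0119 + 0.32×1.3572 + 0.20×1.5062 = 1.6777
MRP = 11.49% − 5.63% = 5.86%
E(R_P) = R_f + β_P × MRP = 5.63% + 1.6777 × 5.86% = 15.46%

15.46%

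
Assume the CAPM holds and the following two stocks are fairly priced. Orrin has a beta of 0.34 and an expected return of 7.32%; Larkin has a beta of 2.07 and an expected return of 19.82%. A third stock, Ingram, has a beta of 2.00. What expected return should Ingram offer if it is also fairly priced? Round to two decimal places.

MRP (SML slope) = (19.82% − 7.32%) / (2.07 − 0.34) = 12.50% / 1.73 = 7.2254%
R_f (intercept) = 7.32% − 0.34 × 7.2254% = 4.8634%
E(R_Ingram) = R_f + β × MRP = 4.8634% + 2.00 × 7.2254% = 19.31%

19.31%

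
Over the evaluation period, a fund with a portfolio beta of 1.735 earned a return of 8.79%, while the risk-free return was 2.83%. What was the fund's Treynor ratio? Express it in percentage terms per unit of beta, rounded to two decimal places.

Treynor = (R_P − R_f) / β_P = (8.79% − 2.83%) / 1.7350 = 5.96% / 1.7350 = 3.44%

3.44%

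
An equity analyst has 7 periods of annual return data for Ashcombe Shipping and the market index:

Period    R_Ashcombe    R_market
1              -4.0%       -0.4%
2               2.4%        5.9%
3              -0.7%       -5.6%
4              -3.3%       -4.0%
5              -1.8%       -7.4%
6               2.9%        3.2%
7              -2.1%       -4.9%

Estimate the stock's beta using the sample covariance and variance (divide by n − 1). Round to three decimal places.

Mean R_i = (-4.0 + 2.4 − 0.7 − 3.3 − 1.8 + 2.9 − 2.1) / 7 = -0.9429%
Mean R_m = (-0.4 + 5.9 − 5.6 − 4.0 − 7.4 + 3.2 − 4.9) / 7 = -1.8857%
Σ(R_i − R̄_i)(R_m − R̄_m) = 53.3243  ⇒  Cov = 53.3243 / 6 = 8.8874
Σ(R_m − R̄_m)² = 146.4486  ⇒  Var(R_m) = 146.4486 / 6 = 24.4081
β = Cov / Var(R_m) = 8.8874 / 24.4081 = 0.3641

0.364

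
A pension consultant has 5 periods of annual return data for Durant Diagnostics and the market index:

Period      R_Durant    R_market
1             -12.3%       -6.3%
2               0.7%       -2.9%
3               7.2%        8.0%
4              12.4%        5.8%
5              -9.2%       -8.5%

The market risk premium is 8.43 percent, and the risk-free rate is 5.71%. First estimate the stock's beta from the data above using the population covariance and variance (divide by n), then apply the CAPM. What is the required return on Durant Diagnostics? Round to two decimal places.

Mean R_i = (-12.3 + 0.7 + 7.2 + 12.4 − 9.2) / 5 = -0.2400%
Mean R_m = (-6.3 − 2.9 + 8.0 + 5.8 − 8.5) / 5 = -0.7800%
Σ(R_i − R̄_i)(R_m − R̄_m) = 282.2440  ⇒  Cov = 282.2440 / 5 = 56.4488
Σ(R_m − R̄_m)² = 214.9480  ⇒  Var(R_m) = 214.9480 / 5 = 42.9896
β = Cov / Var(R_m) = 56.4488 / 42.9896 = 1.3131
E(R) = R_f + β × MRP = 5.71% + 1.3131 × 8.43% = 16.78%

16.78%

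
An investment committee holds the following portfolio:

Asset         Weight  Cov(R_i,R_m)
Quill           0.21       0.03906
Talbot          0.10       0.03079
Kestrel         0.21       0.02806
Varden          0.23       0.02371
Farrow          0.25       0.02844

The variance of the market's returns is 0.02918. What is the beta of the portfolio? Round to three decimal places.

β_Quill = 0.03906 / 0.02918 = 1.3386
β_Talbot = 0.03079 / 0.02918 = 1.0552
β_Kestrel = 0.02806 / 0.02918 = 0.9616
β_Varden = 0.02371 / 0.02918 = 0.8125
β_Farrow = 0.02844 / 0.02918 = 0.9746
β_P = Σ w_i β_i = 0.21×1.3386 + 0.10×1.0552 + 0.21×0.9616 + 0.23×0.8125 + 0.25×0.9746 = 1.0191

1.019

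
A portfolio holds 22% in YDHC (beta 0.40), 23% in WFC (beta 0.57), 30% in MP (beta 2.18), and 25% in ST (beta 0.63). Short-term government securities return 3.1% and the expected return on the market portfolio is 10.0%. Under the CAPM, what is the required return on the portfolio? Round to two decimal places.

β_P = Σ w_i β_i = 0.22×0.40 + 0.23×0.57 + 0.30×2.18 + 0.25×0.63 = 1.0306
MRP = 10.0% − 3.1% = 6.90%
E(R_P) = R_f + β_P × MRP = 3.1% + 1.0306 × 6.9% = 10.21%

10.21%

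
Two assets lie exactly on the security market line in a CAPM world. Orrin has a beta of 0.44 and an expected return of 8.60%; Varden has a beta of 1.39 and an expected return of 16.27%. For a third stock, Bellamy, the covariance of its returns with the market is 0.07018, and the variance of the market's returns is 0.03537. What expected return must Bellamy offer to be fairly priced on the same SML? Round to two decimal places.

MRP = (16.27% − 8.60%) / (1.39 − 0.44) = 8.0737%
R_f = 8.60% − 0.44 × 8.0737% = 5.0476%
β_Bellamy = Cov / Var(R_m) = 0.07018 / 0.03537 = 1.9842
E(R_Bellamy) = R_f + β × MRP = 5.0476% + 1.9842 × 8.0737% = 21.07%

21.07%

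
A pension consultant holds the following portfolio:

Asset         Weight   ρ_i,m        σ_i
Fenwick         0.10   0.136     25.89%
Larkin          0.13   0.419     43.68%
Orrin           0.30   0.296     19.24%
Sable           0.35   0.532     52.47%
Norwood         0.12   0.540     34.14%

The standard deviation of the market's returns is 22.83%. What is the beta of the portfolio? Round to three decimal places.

β_Fenwick = 0.136 × 25.89% / 22.83% = 0.1542
β_Larkin = 0.419 × 43.68% / 22.83% = 0.8017
β_Orrin = 0.296 × 19.24% / 22.83% = 0.2495
β_Sable = 0.532 × 52.47% / 22.83% = 1.2227
β_Norwood = 0.540 × 34.14% / 22.83% = 0.8075
β_P = Σ w_i β_i = 0.10×0.1542 + 0.13×0.8017 + 0.30×0.2495 + 0.35×1.2227 + 0.12×0.8075 = 0.7193

0.719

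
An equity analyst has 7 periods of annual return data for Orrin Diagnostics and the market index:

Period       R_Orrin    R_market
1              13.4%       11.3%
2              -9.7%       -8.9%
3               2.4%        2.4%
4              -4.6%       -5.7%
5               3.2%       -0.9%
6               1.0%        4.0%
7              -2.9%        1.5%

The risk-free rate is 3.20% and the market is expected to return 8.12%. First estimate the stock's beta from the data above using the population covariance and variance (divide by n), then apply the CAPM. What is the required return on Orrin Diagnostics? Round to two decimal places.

8.17%

Mean R_i = (13.4 − 9.7 + 2.4 − 4.6 + 3.2 + 1.0 − 2.9) / 7 = 0.4000%
Mean R_m = (11.3 − 8.9 + 2.4 − 5.7 − 0.9 + 4.0 + 1.5) / 7 = 0.5286%
Σ(R_i − R̄_i)(R_m − R̄_m) = 265.0200  ⇒  Cov = 265.0200 / 7 = 37.8600
Σ(R_m − R̄_m)² = 262.2543  ⇒  Var(R_m) = 262.2543 / 7 = 37.4649
β = Cov / Var(R_m) = 37.8600 / 37.4649 = 1.0105
MRP = 8.12% − 3.20% = 4.92%
E(R) = R_f + β × MRP = 3.20% + 1.0105 × 4.92% = 8.17%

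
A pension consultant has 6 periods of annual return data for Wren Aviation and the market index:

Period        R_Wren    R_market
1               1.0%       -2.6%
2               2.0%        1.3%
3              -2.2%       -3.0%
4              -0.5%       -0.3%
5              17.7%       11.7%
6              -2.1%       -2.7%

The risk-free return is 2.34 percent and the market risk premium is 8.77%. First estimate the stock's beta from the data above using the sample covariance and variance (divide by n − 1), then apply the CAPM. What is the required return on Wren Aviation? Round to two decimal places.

13.84%

Mean R_i = (1.0 + 2.0 − 2.2 − 0.5 + 17.7 − 2.1) / 6 = 2.6500%
Mean R_m = (-2.6 + 1.3 − 3.0 − 0.3 + 11.7 − 2.7) / 6 = 0.7333%
Σ(R_i − R̄_i)(R_m − R̄_m) = 207.8500  ⇒  Cov = 207.8500 / 5 = 41.5700
Σ(R_m − R̄_m)² = 158.4933  ⇒  Var(R_m) = 158.4933 / 5 = 31.6987
β = Cov / Var(R_m) = 41.5700 / 31.6987 = 1.3114
E(R) = R_f + β × MRP = 2.34% + 1.3114 × 8.77% = 13.84%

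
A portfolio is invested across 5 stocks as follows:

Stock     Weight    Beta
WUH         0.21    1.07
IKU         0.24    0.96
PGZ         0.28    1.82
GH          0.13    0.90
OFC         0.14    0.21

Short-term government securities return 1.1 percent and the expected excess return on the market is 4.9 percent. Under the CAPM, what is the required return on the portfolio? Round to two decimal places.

6.54%

β_P = Σ w_i β_i = 0.21×1.07 + 0.24×0.96 + 0.28×1.82 + 0.13×0.90 + 0.14×0.21 = 1.1111
E(R_P) = R_f + β_P × MRP = 1.1% + 1.1111 × 4.9% = 6.54%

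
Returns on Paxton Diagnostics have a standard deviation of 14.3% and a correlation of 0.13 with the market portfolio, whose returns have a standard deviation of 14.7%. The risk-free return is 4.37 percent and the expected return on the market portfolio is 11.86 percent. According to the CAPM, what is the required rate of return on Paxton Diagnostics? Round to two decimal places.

β = ρ × σ_i / σ_m = 0.13 × 14.3% / 14.7% = 0.1265
MRP = 11.86% − 4.37% = 7.49%
E(R) = 4.37% + 0.1265 × 7.49% = 5.32%

5.32%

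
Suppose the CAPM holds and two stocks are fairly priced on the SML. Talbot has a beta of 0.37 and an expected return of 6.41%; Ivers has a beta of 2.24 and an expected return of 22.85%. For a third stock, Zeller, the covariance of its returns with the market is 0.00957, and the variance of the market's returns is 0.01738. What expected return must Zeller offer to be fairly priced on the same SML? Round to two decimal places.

8.00%

MRP = (22.85% − 6.41%) / (2.24 − 0.37) = 8.7914%
R_f = 6.41% − 0.37 × 8.7914% = 3.1572%
β_Zeller = Cov / Var(R_m) = 0.00957 / 0.01738 = 0.5506
E(R_Zeller) = R_f + β × MRP = 3.1572% + 0.5506 × 8.7914% = 8.00%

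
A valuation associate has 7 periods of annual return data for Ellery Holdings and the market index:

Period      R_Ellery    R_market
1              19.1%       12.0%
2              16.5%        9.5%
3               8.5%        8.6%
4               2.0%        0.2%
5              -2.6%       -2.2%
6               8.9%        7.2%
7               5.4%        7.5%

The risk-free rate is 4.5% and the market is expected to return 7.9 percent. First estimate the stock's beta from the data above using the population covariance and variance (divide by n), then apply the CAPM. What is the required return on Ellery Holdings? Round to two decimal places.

9.11%

Mean R_i = (19.1 + 16.5 + 8.5 + 2.0 − 2.6 + 8.9 + 5.4) / 7 = 8.2571%
Mean R_m = (12.0 + 9.5 + 8.6 + 0.2 − 2.2 + 7.2 + 7.5) / 7 = 6.1143%
Σ(R_i − R̄_i)(R_m − R̄_m) = 216.3443  ⇒  Cov = 216.3443 / 7 = 30.9063
Σ(R_m − R̄_m)² = 159.4886  ⇒  Var(R_m) = 159.4886 / 7 = 22.7841
β = Cov / Var(R_m) = 30.9063 / 22.7841 = 1.3565
MRP = 7.9% − 4.5% = 3.40%
E(R) = R_f + β × MRP = 4.5% + 1.3565 × 3.4% = 9.11%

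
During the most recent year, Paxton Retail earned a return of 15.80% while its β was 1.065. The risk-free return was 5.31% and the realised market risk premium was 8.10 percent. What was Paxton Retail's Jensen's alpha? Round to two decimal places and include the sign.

CAPM benchmark = R_f + β(R_m − R_f) = 5.31% + 1.065 × 8.10% = 13.93650%
α = actual − benchmark = 15.80% − 13.93650% = +1.86%

+1.86%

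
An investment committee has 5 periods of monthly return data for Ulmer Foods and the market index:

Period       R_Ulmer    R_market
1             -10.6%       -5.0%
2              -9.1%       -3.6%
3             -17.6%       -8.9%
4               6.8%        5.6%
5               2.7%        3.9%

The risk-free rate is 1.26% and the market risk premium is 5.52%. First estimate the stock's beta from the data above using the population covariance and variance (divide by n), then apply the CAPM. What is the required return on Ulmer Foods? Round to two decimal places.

10.28%

Mean R_i = (-10.6 − 9.1 − 17.6 + 6.8 + 2.7) / 5 = -5.5600%
Mean R_m = (-5.0 − 3.6 − 8.9 + 5.6 + 3.9) / 5 = -1.6000%
Σ(R_i − R̄_i)(R_m − R̄_m) = 246.5300  ⇒  Cov = 246.5300 / 5 = 49.3060
Σ(R_m − R̄_m)² = 150.9400  ⇒  Var(R_m) = 150.9400 / 5 = 30.1880
β = Cov / Var(R_m) = 49.3060 / 30.1880 = 1.6333
E(R) = R_f + β × MRP = 1.26% + 1.6333 × 5.52% = 10.28%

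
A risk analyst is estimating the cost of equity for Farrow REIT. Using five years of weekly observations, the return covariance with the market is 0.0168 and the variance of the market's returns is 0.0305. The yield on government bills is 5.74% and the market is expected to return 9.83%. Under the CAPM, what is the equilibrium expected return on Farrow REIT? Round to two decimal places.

7.99%

β = Cov(R_i, R_m) / Var(R_m) = 0.0168 / 0.0305 = 0.5508
MRP = 9.83% − 5.74% = 4.09%
E(R) = R_f + β × MRP = 5.74% + 0.5508 × 4.09% = 7.99%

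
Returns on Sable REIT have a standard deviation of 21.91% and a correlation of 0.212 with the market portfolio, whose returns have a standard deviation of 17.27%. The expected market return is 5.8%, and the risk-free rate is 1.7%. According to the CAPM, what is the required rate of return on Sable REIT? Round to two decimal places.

β = ρ × σ_i / σ_m = 0.212 × 21.91% / 17.27% = 0.2690
MRP = 5.8% − 1.7% = 4.10%
E(R) = 1.7% + 0.2690 × 4.1% = 2.80%

2.80%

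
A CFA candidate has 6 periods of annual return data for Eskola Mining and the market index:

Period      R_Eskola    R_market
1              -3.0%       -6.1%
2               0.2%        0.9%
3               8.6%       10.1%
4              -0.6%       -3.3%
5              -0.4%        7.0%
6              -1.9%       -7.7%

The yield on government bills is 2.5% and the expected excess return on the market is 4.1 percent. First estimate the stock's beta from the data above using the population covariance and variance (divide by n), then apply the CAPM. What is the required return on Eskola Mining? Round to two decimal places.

Mean R_i = (-3.0 + 0.2 + 8.6 − 0.6 − 0.4 − 1.9) / 6 = 0.4833%
Mean R_m = (-6.1 + 0.9 + 10.1 − 3.3 + 7.0 − 7.7) / 6 = 0.1500%
Σ(R_i − R̄_i)(R_m − R̄_m) = 118.7150  ⇒  Cov = 118.7150 / 6 = 19.7858
Σ(R_m − R̄_m)² = 259.0750  ⇒  Var(R_m) = 259.0750 / 6 = 43.1792
β = Cov / Var(R_m) = 19.7858 / 43.1792 = 0.4582
E(R) = R_f + β × MRP = 2.5% + 0.4582 × 4.1% = 4.38%

4.38%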